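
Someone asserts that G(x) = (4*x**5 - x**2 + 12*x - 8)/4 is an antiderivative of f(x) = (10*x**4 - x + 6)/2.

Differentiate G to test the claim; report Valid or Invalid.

Valid. The derivative of G reproduces f.

d/dx[G] = 5*x**4 - x/2 + 3
This equals f(x) exactly, so the claim holds.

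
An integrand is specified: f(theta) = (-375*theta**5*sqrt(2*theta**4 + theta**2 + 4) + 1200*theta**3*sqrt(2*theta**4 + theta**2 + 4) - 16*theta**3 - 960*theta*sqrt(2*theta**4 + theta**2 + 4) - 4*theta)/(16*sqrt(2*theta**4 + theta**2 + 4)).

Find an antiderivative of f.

Whatever form F(theta) takes, F'(theta) = f(theta) is non-negotiable.
Check: d/dtheta[(-(5*theta**2 - 8)**3 - 8*sqrt(2*theta**4 + theta**2 + 4))/32] = (-375*theta**5*sqrt(2*theta**4 + theta**2 + 4) + 1200*theta**3*sqrt(2*theta**4 + theta**2 + 4) - 16*theta**3 - 960*theta*sqrt(2*theta**4 + theta**2 + 4) - 4*theta)/(16*sqrt(2*theta**4 + theta**2 + 4)) = f(theta).

An antiderivative is F(theta) = (-(5*theta**2 - 8)**3 - 8*sqrt(2*theta**4 + theta**2 + 4))/32.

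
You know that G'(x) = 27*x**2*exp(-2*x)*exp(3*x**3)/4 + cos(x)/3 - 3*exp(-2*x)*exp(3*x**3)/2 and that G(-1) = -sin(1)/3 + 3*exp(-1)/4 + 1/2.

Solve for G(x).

Integrate term by term and add the pieces.
A general antiderivative is 3*exp(3*x**3 - 2*x)/4 + sin(x)/3 + C.
The condition gives C = -sin(1)/3 + 3*exp(-1)/4 + 1/2 - (-sin(1)/3 + 3*exp(-1)/4) = 1/2.
So G(x) = (4*sin(x) + 6 + 9*exp(-2*x)*exp(3*x**3))/12.
Check: d/dx[(4*sin(x) + 6 + 9*exp(-2*x)*exp(3*x**3))/12] = (81*x**2*exp(3*x**3) + 4*exp(2*x)*cos(x) - 18*exp(3*x**3))*exp(-2*x)/12, which equals G'(x).

G(x) = (4*sin(x) + 6 + 9*exp(-2*x)*exp(3*x**3))/12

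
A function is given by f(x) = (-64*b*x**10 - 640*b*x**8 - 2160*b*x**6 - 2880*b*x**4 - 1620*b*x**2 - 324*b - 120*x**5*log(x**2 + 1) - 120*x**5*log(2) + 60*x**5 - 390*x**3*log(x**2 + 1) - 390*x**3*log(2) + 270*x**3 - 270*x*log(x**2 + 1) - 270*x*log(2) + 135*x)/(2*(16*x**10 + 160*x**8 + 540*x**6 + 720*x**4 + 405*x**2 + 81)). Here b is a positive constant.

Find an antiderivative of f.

An antiderivative is F(x) = -(32*b*x**5 + 144*b*x**3 + 72*b*x - 15*log(2*x**2 + 2))/(4*(4*x**4 + 18*x**2 + 9)).

Check any antiderivative F(x) by computing F'(x) and comparing it with f(x).
Check: d/dx[-(32*b*x**5 + 144*b*x**3 + 72*b*x - 15*log(2*x**2 + 2))/(4*(4*x**4 + 18*x**2 + 9))] = (-64*b*x**10 - 640*b*x**8 - 2160*b*x**6 - 2880*b*x**4 - 1620*b*x**2 - 324*b - 120*x**5*log(x**2 + 1) - 120*x**5*log(2) + 60*x**5 - 390*x**3*log(x**2 + 1) - 390*x**3*log(2) + 270*x**3 - 270*x*log(x**2 + 1) - 270*x*log(2) + 135*x)/(32*x**10 + 320*x**8 + 1080*x**6 + 1440*x**4 + 810*x**2 + 162), which equals f(x).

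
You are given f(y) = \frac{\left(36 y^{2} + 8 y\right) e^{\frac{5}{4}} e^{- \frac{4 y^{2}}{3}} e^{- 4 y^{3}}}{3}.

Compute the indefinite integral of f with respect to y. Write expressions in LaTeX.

F(y) = - e^{- 4 y^{3} - \frac{4 y^{2}}{3} + \frac{5}{4}} + C

The substitution u = - 4 y^{3} - \frac{4 y^{2}}{3} + \frac{5}{4} works: f is exactly (dF/du)*(du/dy) for that inner function.
Check: d/dy[- e^{- 4 y^{3} - \frac{4 y^{2}}{3} + \frac{5}{4}}] = \frac{\left(36 y^{2} + 8 y\right) e^{\frac{5}{4}} e^{- \frac{4 y^{2}}{3}} e^{- 4 y^{3}}}{3} = f(y).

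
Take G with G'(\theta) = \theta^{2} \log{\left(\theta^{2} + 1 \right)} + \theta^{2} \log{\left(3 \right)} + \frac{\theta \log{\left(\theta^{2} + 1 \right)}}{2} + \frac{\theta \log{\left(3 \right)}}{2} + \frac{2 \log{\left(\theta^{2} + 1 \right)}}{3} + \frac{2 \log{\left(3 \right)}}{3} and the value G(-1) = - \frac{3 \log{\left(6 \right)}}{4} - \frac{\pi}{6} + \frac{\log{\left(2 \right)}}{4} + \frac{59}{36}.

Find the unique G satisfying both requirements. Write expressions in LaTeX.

The integrand splits into summands that can be handled one at a time.
A general antiderivative is - \frac{2 \theta^{3}}{9} - \frac{\theta^{2}}{4} - \frac{2 \theta}{3} + \left(\frac{\theta^{3}}{3} + \frac{\theta^{2}}{4} + \frac{2 \theta}{3}\right) \log{\left(3 \theta^{2} + 3 \right)} + \frac{\log{\left(\theta^{2} + 1 \right)}}{4} + \frac{2 \operatorname{atan}{\left(\theta \right)}}{3} + C.
The condition gives C = - \frac{3 \log{\left(6 \right)}}{4} - \frac{\pi}{6} + \frac{\log{\left(2 \right)}}{4} + \frac{59}{36} - (- \frac{3 \log{\left(6 \right)}}{4} - \frac{\pi}{6} + \frac{\log{\left(2 \right)}}{4} + \frac{23}{36}) = 1.
So G(\theta) = \frac{\theta^{3} \log{\left(\theta^{2} + 1 \right)}}{3} - \frac{2 \theta^{3}}{9} + \frac{\theta^{3} \log{\left(3 \right)}}{3} + \frac{\theta^{2} \log{\left(\theta^{2} + 1 \right)}}{4} - \frac{\theta^{2}}{4} + \frac{\theta^{2} \log{\left(3 \right)}}{4} + \frac{2 \theta \log{\left(\theta^{2} + 1 \right)}}{3} - \frac{2 \theta}{3} + \frac{2 \theta \log{\left(3 \right)}}{3} + \frac{\log{\left(\theta^{2} + 1 \right)}}{4} + \frac{2 \operatorname{atan}{\left(\theta \right)}}{3} + 1.
Check: d/d\theta[\frac{\theta^{3} \log{\left(\theta^{2} + 1 \right)}}{3} - \frac{2 \theta^{3}}{9} + \frac{\theta^{3} \log{\left(3 \right)}}{3} + \frac{\theta^{2} \log{\left(\theta^{2} + 1 \right)}}{4} - \frac{\theta^{2}}{4} + \frac{\theta^{2} \log{\left(3 \right)}}{4} + \frac{2 \theta \log{\left(\theta^{2} + 1 \right)}}{3} - \frac{2 \theta}{3} + \frac{2 \theta \log{\left(3 \right)}}{3} + \frac{\log{\left(\theta^{2} + 1 \right)}}{4} + \frac{2 \operatorname{atan}{\left(\theta \right)}}{3} + 1] = \theta^{2} \log{\left(\theta^{2} + 1 \right)} + \theta^{2} \log{\left(3 \right)} + \frac{\theta \log{\left(\theta^{2} + 1 \right)}}{2} + \frac{\theta \log{\left(3 \right)}}{2} + \frac{2 \log{\left(\theta^{2} + 1 \right)}}{3} + \frac{2 \log{\left(3 \right)}}{3} = G'(\theta).

G(\theta) = \frac{\theta^{3} \log{\left(\theta^{2} + 1 \right)}}{3} - \frac{2 \theta^{3}}{9} + \frac{\theta^{3} \log{\left(3 \right)}}{3} + \frac{\theta^{2} \log{\left(\theta^{2} + 1 \right)}}{4} - \frac{\theta^{2}}{4} + \frac{\theta^{2} \log{\left(3 \right)}}{4} + \frac{2 \theta \log{\left(\theta^{2} + 1 \right)}}{3} - \frac{2 \theta}{3} + \frac{2 \theta \log{\left(3 \right)}}{3} + \frac{\log{\left(\theta^{2} + 1 \right)}}{4} + \frac{2 \operatorname{atan}{\left(\theta \right)}}{3} + 1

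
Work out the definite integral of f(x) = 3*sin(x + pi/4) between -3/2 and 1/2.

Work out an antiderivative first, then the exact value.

Antiderivative: F(x) = -3*cos(x + pi/4); value = -3*cos(1/2 + pi/4) + 3*sin(pi/4 + 3/2)

An antiderivative F(x) passes only if d/dx[F] lands on f(x) exactly.
F(x) = -3*cos(x + pi/4) is an antiderivative of f.
Check: d/dx[-3*cos(x + pi/4)] = 3*sin(x + pi/4) = f(x).
F(1/2) = -3*cos(1/2 + pi/4); F(-3/2) = -3*sin(pi/4 + 3/2).
Integral = F(1/2) - F(-3/2) = -3*cos(1/2 + pi/4) + 3*sin(pi/4 + 3/2).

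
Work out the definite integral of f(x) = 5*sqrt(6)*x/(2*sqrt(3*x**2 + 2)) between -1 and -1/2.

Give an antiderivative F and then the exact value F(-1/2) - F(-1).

Antiderivative: F(x) = 5*sqrt(2*x**2 + 4/3)/2; value = -5*sqrt(30)/6 + 5*sqrt(66)/12

The substitution u = 2*x**2 + 4/3 works: f is exactly (dF/du)*(du/dx) for that inner function.
F(x) = 5*sqrt(2*x**2 + 4/3)/2 is an antiderivative of f.
Check: d/dx[5*sqrt(2*x**2 + 4/3)/2] = 5*sqrt(6)*x/(2*sqrt(3*x**2 + 2)) = f(x).
F(-1/2) = 5*sqrt(66)/12; F(-1) = 5*sqrt(30)/6.
Integral = F(-1/2) - F(-1) = -5*sqrt(30)/6 + 5*sqrt(66)/12.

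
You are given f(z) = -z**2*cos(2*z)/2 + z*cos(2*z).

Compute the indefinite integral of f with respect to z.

Integrate term by term and add the pieces.
Check: d/dz[-z**2*sin(2*z)/4 + z*sin(2*z)/2 - z*cos(2*z)/4 + sin(2*z)/8 + cos(2*z)/4] = -z**2*cos(2*z)/2 + z*cos(2*z) = f(z).

F(z) = -z**2*sin(2*z)/4 + z*sin(2*z)/2 - z*cos(2*z)/4 + sin(2*z)/8 + cos(2*z)/4 + C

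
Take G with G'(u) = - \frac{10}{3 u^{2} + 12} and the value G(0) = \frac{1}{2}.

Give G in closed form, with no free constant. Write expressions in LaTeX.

G(u) = \frac{1}{2} - \frac{5 \operatorname{atan}{\left(\frac{u}{2} \right)}}{3}

Recover the given G'(u) by differentiating a candidate G(u); any mismatch rules it out.
A general antiderivative is - \frac{5 \operatorname{atan}{\left(\frac{u}{2} \right)}}{3} + C.
The condition gives C = \frac{1}{2} - (0) = \frac{1}{2}.
So G(u) = \frac{1}{2} - \frac{5 \operatorname{atan}{\left(\frac{u}{2} \right)}}{3}.
Check: d/du[\frac{1}{2} - \frac{5 \operatorname{atan}{\left(\frac{u}{2} \right)}}{3}] = - \frac{10}{3 u^{2} + 12} = G'(u).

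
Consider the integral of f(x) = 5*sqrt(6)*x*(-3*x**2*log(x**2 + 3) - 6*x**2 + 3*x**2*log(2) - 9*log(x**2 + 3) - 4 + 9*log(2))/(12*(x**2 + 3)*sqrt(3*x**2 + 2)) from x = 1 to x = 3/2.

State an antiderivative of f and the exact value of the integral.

Antiderivative: F(x) = -5*sqrt(6)*sqrt(3*x**2 + 2)*log(x**2/2 + 3/2)/12; value = -5*sqrt(210)*log(21/8)/24 + 5*sqrt(30)*log(2)/12

f has the shape u'v + uv' for u = -5*sqrt(x**2/2 + 1/3)/2 and v = log(x**2/2 + 3/2) — it is the derivative of the product u*v.
F(x) = -5*sqrt(6)*sqrt(3*x**2 + 2)*log(x**2/2 + 3/2)/12 is an antiderivative of f.
Check: d/dx[-5*sqrt(6)*sqrt(3*x**2 + 2)*log(x**2/2 + 3/2)/12] = (-15*sqrt(6)*x**3*log(x**2 + 3) - 30*sqrt(6)*x**3 + 15*sqrt(6)*x**3*log(2) - 45*sqrt(6)*x*log(x**2 + 3) - 20*sqrt(6)*x + 45*sqrt(6)*x*log(2))/(12*x**2*sqrt(3*x**2 + 2) + 36*sqrt(3*x**2 + 2)), which equals f(x).
F(3/2) = -5*sqrt(210)*log(21/8)/24; F(1) = -5*sqrt(30)*log(2)/12.
Integral = F(3/2) - F(1) = -5*sqrt(210)*log(21/8)/24 + 5*sqrt(30)*log(2)/12.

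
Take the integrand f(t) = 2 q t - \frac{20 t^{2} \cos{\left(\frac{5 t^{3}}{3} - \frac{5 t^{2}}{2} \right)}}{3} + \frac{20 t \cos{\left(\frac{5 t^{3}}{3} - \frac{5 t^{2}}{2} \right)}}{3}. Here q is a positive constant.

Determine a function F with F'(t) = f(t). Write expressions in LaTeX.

An antiderivative is F(t) = q t^{2} - \frac{4 \sin{\left(\frac{5 t^{3}}{3} - \frac{5 t^{2}}{2} \right)}}{3}.

The integrand splits into summands that can be handled one at a time.
Check: d/dt[q t^{2} - \frac{4 \sin{\left(\frac{5 t^{3}}{3} - \frac{5 t^{2}}{2} \right)}}{3}] = 2 q t - \frac{20 t^{2} \cos{\left(\frac{5 t^{3}}{3} - \frac{5 t^{2}}{2} \right)}}{3} + \frac{20 t \cos{\left(\frac{5 t^{3}}{3} - \frac{5 t^{2}}{2} \right)}}{3} = f(t).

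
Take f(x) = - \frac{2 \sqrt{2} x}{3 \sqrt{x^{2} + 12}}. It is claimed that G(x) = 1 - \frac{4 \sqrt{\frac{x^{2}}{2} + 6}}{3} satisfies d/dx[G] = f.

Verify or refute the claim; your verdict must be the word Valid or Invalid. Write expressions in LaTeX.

Valid: G'(x) = f(x).

d/dx[G] = - \frac{2 \sqrt{2} x}{3 \sqrt{x^{2} + 12}}
This equals f(x) exactly, so the claim holds.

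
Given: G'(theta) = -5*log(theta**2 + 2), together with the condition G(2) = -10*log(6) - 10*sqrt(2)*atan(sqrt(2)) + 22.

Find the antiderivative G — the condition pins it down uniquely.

Recover the given G'(theta) by differentiating a candidate G(theta); any mismatch rules it out.
A general antiderivative is -5*theta*log(theta**2 + 2) + 10*theta - 10*sqrt(2)*atan(sqrt(2)*theta/2) + C.
The condition gives C = -10*log(6) - 10*sqrt(2)*atan(sqrt(2)) + 22 - (-10*log(6) - 10*sqrt(2)*atan(sqrt(2)) + 20) = 2.
So G(theta) = -5*theta*log(theta**2 + 2) + 10*theta - 10*sqrt(2)*atan(sqrt(2)*theta/2) + 2.
Check: d/dtheta[-5*theta*log(theta**2 + 2) + 10*theta - 10*sqrt(2)*atan(sqrt(2)*theta/2) + 2] = -5*log(theta**2 + 2) = G'(theta).

G(theta) = -5*theta*log(theta**2 + 2) + 10*theta - 10*sqrt(2)*atan(sqrt(2)*theta/2) + 2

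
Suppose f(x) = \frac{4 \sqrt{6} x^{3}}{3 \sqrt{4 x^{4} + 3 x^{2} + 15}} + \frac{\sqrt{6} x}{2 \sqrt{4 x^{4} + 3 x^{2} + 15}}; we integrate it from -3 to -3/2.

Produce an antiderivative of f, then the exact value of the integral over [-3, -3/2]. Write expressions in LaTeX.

Antiderivative: F(x) = \frac{\sqrt{6} \sqrt{4 x^{4} + 3 x^{2} + 15}}{6}; value = - \sqrt{61} + \sqrt{7}

The substitution u = \frac{2 x^{4}}{3} + \frac{x^{2}}{2} + \frac{5}{2} works: f is exactly (dF/du)*(du/dx) for that inner function.
F(x) = \frac{\sqrt{6} \sqrt{4 x^{4} + 3 x^{2} + 15}}{6} is an antiderivative of f.
Check: d/dx[\frac{\sqrt{6} \sqrt{4 x^{4} + 3 x^{2} + 15}}{6}] = \frac{8 \sqrt{6} x^{3} + 3 \sqrt{6} x}{6 \sqrt{4 x^{4} + 3 x^{2} + 15}}, which equals f(x).
F(-3/2) = \sqrt{7}; F(-3) = \sqrt{61}.
Integral = F(-3/2) - F(-3) = - \sqrt{61} + \sqrt{7}.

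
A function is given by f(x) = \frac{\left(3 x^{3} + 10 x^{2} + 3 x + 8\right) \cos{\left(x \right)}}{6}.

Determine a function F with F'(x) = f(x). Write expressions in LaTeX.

Check any antiderivative F(x) by computing F'(x) and comparing it with f(x).
Check: d/dx[\frac{3 x^{3} \sin{\left(x \right)} + 10 x^{2} \sin{\left(x \right)} + 9 x^{2} \cos{\left(x \right)} - 15 x \sin{\left(x \right)} + 20 x \cos{\left(x \right)} - 12 \sin{\left(x \right)} - 15 \cos{\left(x \right)}}{6}] = \frac{x^{3} \cos{\left(x \right)}}{2} + \frac{5 x^{2} \cos{\left(x \right)}}{3} + \frac{x \cos{\left(x \right)}}{2} + \frac{4 \cos{\left(x \right)}}{3}, which equals f(x).

An antiderivative is F(x) = \frac{3 x^{3} \sin{\left(x \right)} + 10 x^{2} \sin{\left(x \right)} + 9 x^{2} \cos{\left(x \right)} - 15 x \sin{\left(x \right)} + 20 x \cos{\left(x \right)} - 12 \sin{\left(x \right)} - 15 \cos{\left(x \right)}}{6}.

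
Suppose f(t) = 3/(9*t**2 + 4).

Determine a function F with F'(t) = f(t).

An antiderivative is F(t) = atan(3*t/2)/2.

Check any antiderivative F(t) by computing F'(t) and comparing it with f(t).
Check: d/dt[atan(3*t/2)/2] = 3/(9*t**2 + 4) = f(t).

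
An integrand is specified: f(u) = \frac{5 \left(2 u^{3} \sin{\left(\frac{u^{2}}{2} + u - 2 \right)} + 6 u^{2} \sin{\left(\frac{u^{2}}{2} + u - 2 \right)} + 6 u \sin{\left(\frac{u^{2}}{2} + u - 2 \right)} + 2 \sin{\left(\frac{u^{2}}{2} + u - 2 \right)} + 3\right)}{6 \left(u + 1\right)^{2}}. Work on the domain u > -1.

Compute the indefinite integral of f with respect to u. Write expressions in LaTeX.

F(u) = - \frac{5 \left(2 u \cos{\left(\frac{u^{2}}{2} + u - 2 \right)} + 2 \cos{\left(\frac{u^{2}}{2} + u - 2 \right)} + 3\right)}{6 \left(u + 1\right)} + C

A first test for any F(u): its u-derivative must equal f(u) identically.
Check: d/du[- \frac{5 \left(2 u \cos{\left(\frac{u^{2}}{2} + u - 2 \right)} + 2 \cos{\left(\frac{u^{2}}{2} + u - 2 \right)} + 3\right)}{6 \left(u + 1\right)}] = \frac{10 u^{3} \sin{\left(\frac{u^{2}}{2} + u - 2 \right)} + 30 u^{2} \sin{\left(\frac{u^{2}}{2} + u - 2 \right)} + 30 u \sin{\left(\frac{u^{2}}{2} + u - 2 \right)} + 10 \sin{\left(\frac{u^{2}}{2} + u - 2 \right)} + 15}{6 u^{2} + 12 u + 6}, which equals f(u).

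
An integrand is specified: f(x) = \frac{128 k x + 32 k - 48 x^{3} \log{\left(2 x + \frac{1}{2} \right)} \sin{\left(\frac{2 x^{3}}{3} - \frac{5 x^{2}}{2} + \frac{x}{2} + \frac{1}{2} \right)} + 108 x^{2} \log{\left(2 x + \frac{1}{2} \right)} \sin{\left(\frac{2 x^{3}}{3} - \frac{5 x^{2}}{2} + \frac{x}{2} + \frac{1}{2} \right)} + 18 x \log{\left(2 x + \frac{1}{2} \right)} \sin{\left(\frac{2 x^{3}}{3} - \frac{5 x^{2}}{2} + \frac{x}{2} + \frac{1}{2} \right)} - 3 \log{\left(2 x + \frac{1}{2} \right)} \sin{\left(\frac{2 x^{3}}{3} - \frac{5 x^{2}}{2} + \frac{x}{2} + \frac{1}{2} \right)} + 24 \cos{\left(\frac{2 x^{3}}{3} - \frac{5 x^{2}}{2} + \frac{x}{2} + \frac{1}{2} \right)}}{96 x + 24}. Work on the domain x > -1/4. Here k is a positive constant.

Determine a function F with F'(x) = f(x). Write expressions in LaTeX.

An antiderivative F(x) passes only if d/dx[F] lands on f(x) exactly.
Check: d/dx[\frac{4 k x}{3} + \frac{\log{\left(2 x + \frac{1}{2} \right)} \cos{\left(\frac{2 x^{3}}{3} - \frac{5 x^{2}}{2} + \frac{x}{2} + \frac{1}{2} \right)}}{4}] = \frac{128 k x + 32 k - 48 x^{3} \log{\left(2 x + \frac{1}{2} \right)} \sin{\left(\frac{2 x^{3}}{3} - \frac{5 x^{2}}{2} + \frac{x}{2} + \frac{1}{2} \right)} + 108 x^{2} \log{\left(2 x + \frac{1}{2} \right)} \sin{\left(\frac{2 x^{3}}{3} - \frac{5 x^{2}}{2} + \frac{x}{2} + \frac{1}{2} \right)} + 18 x \log{\left(2 x + \frac{1}{2} \right)} \sin{\left(\frac{2 x^{3}}{3} - \frac{5 x^{2}}{2} + \frac{x}{2} + \frac{1}{2} \right)} - 3 \log{\left(2 x + \frac{1}{2} \right)} \sin{\left(\frac{2 x^{3}}{3} - \frac{5 x^{2}}{2} + \frac{x}{2} + \frac{1}{2} \right)} + 24 \cos{\left(\frac{2 x^{3}}{3} - \frac{5 x^{2}}{2} + \frac{x}{2} + \frac{1}{2} \right)}}{96 x + 24} = f(x).

An antiderivative is F(x) = \frac{4 k x}{3} + \frac{\log{\left(2 x + \frac{1}{2} \right)} \cos{\left(\frac{2 x^{3}}{3} - \frac{5 x^{2}}{2} + \frac{x}{2} + \frac{1}{2} \right)}}{4}.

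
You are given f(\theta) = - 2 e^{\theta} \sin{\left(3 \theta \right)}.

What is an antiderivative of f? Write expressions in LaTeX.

For F(\theta) to be correct the identity F'(\theta) - f(\theta) = 0 must hold.
Check: d/d\theta[- \frac{e^{\theta} \sin{\left(3 \theta \right)}}{5} + \frac{3 e^{\theta} \cos{\left(3 \theta \right)}}{5}] = - 2 e^{\theta} \sin{\left(3 \theta \right)} = f(\theta).

An antiderivative is F(\theta) = - \frac{e^{\theta} \sin{\left(3 \theta \right)}}{5} + \frac{3 e^{\theta} \cos{\left(3 \theta \right)}}{5}.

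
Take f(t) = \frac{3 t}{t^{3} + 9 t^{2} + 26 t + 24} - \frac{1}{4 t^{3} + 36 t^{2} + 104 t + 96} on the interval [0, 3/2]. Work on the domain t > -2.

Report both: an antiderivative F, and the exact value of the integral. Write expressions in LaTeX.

Antiderivative: F(t) = \frac{- 25 \log{\left(t + 2 \right)} + 74 \log{\left(t + 3 \right)} - 49 \log{\left(t + 4 \right)}}{8}; value = - \frac{49 \log{\left(\frac{11}{2} \right)}}{8} - \frac{37 \log{\left(3 \right)}}{4} - \frac{25 \log{\left(\frac{7}{2} \right)}}{8} + \frac{25 \log{\left(2 \right)}}{8} + \frac{49 \log{\left(4 \right)}}{8} + \frac{37 \log{\left(\frac{9}{2} \right)}}{4}

Factor the denominator (4 \left(t + 2\right) \left(t + 3\right) \left(t + 4\right)) and decompose: f = - \frac{49}{8 \left(t + 4\right)} + \frac{37}{4 \left(t + 3\right)} - \frac{25}{8 \left(t + 2\right)}; each piece integrates to a log, atan, or power term.
F(t) = \frac{- 25 \log{\left(t + 2 \right)} + 74 \log{\left(t + 3 \right)} - 49 \log{\left(t + 4 \right)}}{8} is an antiderivative of f.
Check: d/dt[\frac{- 25 \log{\left(t + 2 \right)} + 74 \log{\left(t + 3 \right)} - 49 \log{\left(t + 4 \right)}}{8}] = \frac{12 t - 1}{4 t^{3} + 36 t^{2} + 104 t + 96}, which equals f(t).
F(3/2) = - \frac{49 \log{\left(\frac{11}{2} \right)}}{8} - \frac{25 \log{\left(\frac{7}{2} \right)}}{8} + \frac{37 \log{\left(\frac{9}{2} \right)}}{4}; F(0) = - \frac{49 \log{\left(4 \right)}}{8} - \frac{25 \log{\left(2 \right)}}{8} + \frac{37 \log{\left(3 \right)}}{4}.
Integral = F(3/2) - F(0) = - \frac{49 \log{\left(\frac{11}{2} \right)}}{8} - \frac{37 \log{\left(3 \right)}}{4} - \frac{25 \log{\left(\frac{7}{2} \right)}}{8} + \frac{25 \log{\left(2 \right)}}{8} + \frac{49 \log{\left(4 \right)}}{8} + \frac{37 \log{\left(\frac{9}{2} \right)}}{4}.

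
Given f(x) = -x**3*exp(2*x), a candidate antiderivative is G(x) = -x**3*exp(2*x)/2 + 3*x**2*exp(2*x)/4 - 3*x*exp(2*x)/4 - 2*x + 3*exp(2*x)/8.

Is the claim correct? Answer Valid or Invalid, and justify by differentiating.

Invalid: d/dx[G] - f = -2, which is not 0.

d/dx[G] = -x**3*exp(2*x) - 2
d/dx[G] - f(x) = -2 != 0.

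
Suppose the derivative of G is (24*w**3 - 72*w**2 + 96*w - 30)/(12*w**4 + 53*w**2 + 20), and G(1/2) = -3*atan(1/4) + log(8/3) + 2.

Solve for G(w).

Differentiate the proposed G(w) back; it has to land on the given G'(w).
A general antiderivative is log(4*w**2 + 5/3) - 3*atan(w/2) + C.
The condition gives C = -3*atan(1/4) + log(8/3) + 2 - (-3*atan(1/4) + log(8/3)) = 2.
So G(w) = log(4*w**2 + 5/3) - 3*atan(w/2) + 2.
Check: d/dw[log(4*w**2 + 5/3) - 3*atan(w/2) + 2] = (24*w**3 - 72*w**2 + 96*w - 30)/(12*w**4 + 53*w**2 + 20) = G'(w).

G(w) = log(4*w**2 + 5/3) - 3*atan(w/2) + 2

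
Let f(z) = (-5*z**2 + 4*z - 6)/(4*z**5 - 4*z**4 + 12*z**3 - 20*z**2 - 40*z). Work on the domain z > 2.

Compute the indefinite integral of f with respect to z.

F(z) = -(-36*log(z) + 20*log(z - 2) + 50*log(z + 1) - 17*log(z**2 + 5) + 2*sqrt(5)*atan(sqrt(5)*z/5))/240 + C

Factor the denominator (4*z*(z - 2)*(z + 1)*(z**2 + 5)) and decompose: f = (17*z - 5)/(120*(z**2 + 5)) - 5/(24*(z + 1)) - 1/(12*(z - 2)) + 3/(20*z); each piece integrates to a log, atan, or power term.
Check: d/dz[-(-36*log(z) + 20*log(z - 2) + 50*log(z + 1) - 17*log(z**2 + 5) + 2*sqrt(5)*atan(sqrt(5)*z/5))/240] = (-5*z**2 + 4*z - 6)/(4*z**5 - 4*z**4 + 12*z**3 - 20*z**2 - 40*z) = f(z).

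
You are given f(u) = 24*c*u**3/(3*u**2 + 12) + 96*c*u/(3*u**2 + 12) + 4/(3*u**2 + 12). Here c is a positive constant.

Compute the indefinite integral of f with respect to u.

Integrate term by term and add the pieces.
Check: d/du[2*(6*c*u**2 + atan(u/2))/3] = (24*c*u**3 + 96*c*u + 4)/(3*u**2 + 12), which equals f(u).

F(u) = 2*(6*c*u**2 + atan(u/2))/3 + C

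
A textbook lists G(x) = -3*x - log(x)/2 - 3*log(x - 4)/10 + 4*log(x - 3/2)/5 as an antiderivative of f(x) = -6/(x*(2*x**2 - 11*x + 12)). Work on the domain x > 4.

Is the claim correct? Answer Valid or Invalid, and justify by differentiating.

Invalid: d/dx[G] - f = -3, which is not 0.

d/dx[G] = (-6*x**3 + 33*x**2 - 36*x - 6)/(2*x**3 - 11*x**2 + 12*x)
d/dx[G] - f(x) = -3 != 0.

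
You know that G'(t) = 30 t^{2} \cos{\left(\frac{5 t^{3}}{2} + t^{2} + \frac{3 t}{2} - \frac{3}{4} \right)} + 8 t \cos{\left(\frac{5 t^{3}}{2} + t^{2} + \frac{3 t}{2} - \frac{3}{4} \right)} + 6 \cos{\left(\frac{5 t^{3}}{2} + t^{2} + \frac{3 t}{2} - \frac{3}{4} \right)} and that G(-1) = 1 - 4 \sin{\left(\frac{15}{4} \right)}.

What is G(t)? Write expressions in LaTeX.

G'(t) matches the chain-rule pattern g'(h)*h' with inner function h(t) = \frac{5 t^{3}}{2} + t^{2} + \frac{3 t}{2} - \frac{3}{4}; substituting u = h(t) collapses the integral.
A general antiderivative is 4 \sin{\left(\frac{5 t^{3}}{2} + t^{2} + \frac{3 t}{2} - \frac{3}{4} \right)} + C.
The condition gives C = 1 - 4 \sin{\left(\frac{15}{4} \right)} - (- 4 \sin{\left(\frac{15}{4} \right)}) = 1.
So G(t) = 4 \sin{\left(\frac{5 t^{3}}{2} + t^{2} + \frac{3 t}{2} - \frac{3}{4} \right)} + 1.
Check: d/dt[4 \sin{\left(\frac{5 t^{3}}{2} + t^{2} + \frac{3 t}{2} - \frac{3}{4} \right)} + 1] = 30 t^{2} \cos{\left(\frac{5 t^{3}}{2} + t^{2} + \frac{3 t}{2} - \frac{3}{4} \right)} + 8 t \cos{\left(\frac{5 t^{3}}{2} + t^{2} + \frac{3 t}{2} - \frac{3}{4} \right)} + 6 \cos{\left(\frac{5 t^{3}}{2} + t^{2} + \frac{3 t}{2} - \frac{3}{4} \right)} = G'(t).

G(t) = 4 \sin{\left(\frac{5 t^{3}}{2} + t^{2} + \frac{3 t}{2} - \frac{3}{4} \right)} + 1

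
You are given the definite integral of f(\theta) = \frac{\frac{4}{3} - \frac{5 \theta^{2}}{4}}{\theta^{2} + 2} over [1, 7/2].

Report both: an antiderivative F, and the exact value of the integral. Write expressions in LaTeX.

Recover f(\theta) by differentiating a candidate F(\theta); any mismatch rules it out.
F(\theta) = - \frac{5 \theta}{4} + \frac{23 \sqrt{2} \operatorname{atan}{\left(\frac{\sqrt{2} \theta}{2} \right)}}{12} is an antiderivative of f.
Check: d/d\theta[- \frac{5 \theta}{4} + \frac{23 \sqrt{2} \operatorname{atan}{\left(\frac{\sqrt{2} \theta}{2} \right)}}{12}] = \frac{16 - 15 \theta^{2}}{12 \theta^{2} + 24}, which equals f(\theta).
F(7/2) = - \frac{35}{8} + \frac{23 \sqrt{2} \operatorname{atan}{\left(\frac{7 \sqrt{2}}{4} \right)}}{12}; F(1) = - \frac{5}{4} + \frac{23 \sqrt{2} \operatorname{atan}{\left(\frac{\sqrt{2}}{2} \right)}}{12}.
Integral = F(7/2) - F(1) = - \frac{25}{8} - \frac{23 \sqrt{2} \operatorname{atan}{\left(\frac{\sqrt{2}}{2} \right)}}{12} + \frac{23 \sqrt{2} \operatorname{atan}{\left(\frac{7 \sqrt{2}}{4} \right)}}{12}.

Antiderivative: F(\theta) = - \frac{5 \theta}{4} + \frac{23 \sqrt{2} \operatorname{atan}{\left(\frac{\sqrt{2} \theta}{2} \right)}}{12}; value = - \frac{25}{8} - \frac{23 \sqrt{2} \operatorname{atan}{\left(\frac{\sqrt{2}}{2} \right)}}{12} + \frac{23 \sqrt{2} \operatorname{atan}{\left(\frac{7 \sqrt{2}}{4} \right)}}{12}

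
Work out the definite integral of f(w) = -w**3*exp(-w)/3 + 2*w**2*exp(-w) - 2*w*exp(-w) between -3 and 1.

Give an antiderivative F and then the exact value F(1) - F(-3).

Recognize the product-rule pattern: f = u'v + uv' with u = w**3/3 - w**2, v = exp(-w), so integration by parts undoes it.
F(w) = w**2*(w - 3)*exp(-w)/3 is an antiderivative of f.
Check: d/dw[w**2*(w - 3)*exp(-w)/3] = (-w**3 + 6*w**2 - 6*w)*exp(-w)/3, which equals f(w).
F(1) = -2*exp(-1)/3; F(-3) = -18*exp(3).
Integral = F(1) - F(-3) = -2*exp(-1)/3 + 18*exp(3).

Antiderivative: F(w) = w**2*(w - 3)*exp(-w)/3; value = -2*exp(-1)/3 + 18*exp(3)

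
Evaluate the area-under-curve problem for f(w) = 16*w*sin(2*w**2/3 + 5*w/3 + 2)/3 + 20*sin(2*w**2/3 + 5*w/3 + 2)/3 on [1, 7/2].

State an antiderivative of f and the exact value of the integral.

Antiderivative: F(w) = -4*cos(2*w**2/3 + 5*w/3 + 2); value = 4*cos(13/3) - 4*cos(16)

The substitution u = 2*w**2/3 + 5*w/3 + 2 works: f is exactly (dF/du)*(du/dw) for that inner function.
F(w) = -4*cos(2*w**2/3 + 5*w/3 + 2) is an antiderivative of f.
Check: d/dw[-4*cos(2*w**2/3 + 5*w/3 + 2)] = 16*w*sin(2*w**2/3 + 5*w/3 + 2)/3 + 20*sin(2*w**2/3 + 5*w/3 + 2)/3 = f(w).
F(7/2) = -4*cos(16); F(1) = -4*cos(13/3).
Integral = F(7/2) - F(1) = 4*cos(13/3) - 4*cos(16).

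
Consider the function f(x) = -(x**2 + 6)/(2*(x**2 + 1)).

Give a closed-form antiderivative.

Check any antiderivative F(x) by computing F'(x) and comparing it with f(x).
Check: d/dx[(-x - 5*atan(x))/2] = (-x**2 - 6)/(2*x**2 + 2), which equals f(x).

An antiderivative is F(x) = (-x - 5*atan(x))/2.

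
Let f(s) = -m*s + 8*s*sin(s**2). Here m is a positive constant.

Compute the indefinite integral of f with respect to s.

The integrand splits into summands that can be handled one at a time.
Check: d/ds[-(m*s**2 + 8*cos(s**2))/2] = -m*s + 8*s*sin(s**2) = f(s).

F(s) = -(m*s**2 + 8*cos(s**2))/2 + C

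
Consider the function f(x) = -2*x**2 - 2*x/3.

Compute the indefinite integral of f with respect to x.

Integrate term by term and add the pieces.
Check: d/dx[-2*x**3/3 - x**2/3] = -2*x**2 - 2*x/3 = f(x).

F(x) = -2*x**3/3 - x**2/3 + C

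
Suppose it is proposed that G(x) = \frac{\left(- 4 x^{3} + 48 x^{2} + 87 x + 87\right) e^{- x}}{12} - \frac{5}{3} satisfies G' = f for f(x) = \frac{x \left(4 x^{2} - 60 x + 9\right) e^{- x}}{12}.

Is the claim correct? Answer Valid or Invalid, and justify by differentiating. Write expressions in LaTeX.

d/dx[G] = \frac{\left(4 x^{3} - 60 x^{2} + 9 x\right) e^{- x}}{12}
This equals f(x) exactly, so the claim holds.

Valid. The derivative of G reproduces f.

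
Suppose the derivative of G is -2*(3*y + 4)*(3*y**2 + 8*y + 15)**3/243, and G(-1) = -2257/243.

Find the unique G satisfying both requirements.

The substitution u = y**2/2 + 4*y/3 + 5/2 works: G'(y) is exactly (dG/du)*(du/dy) for that inner function.
A general antiderivative is -4*(y**2/2 + 4*y/3 + 5/2)**4/3 + C.
The condition gives C = -2257/243 - (-2500/243) = 1.
So G(y) = (972 - (3*y**2 + 8*y + 15)**4)/972.
Check: d/dy[(972 - (3*y**2 + 8*y + 15)**4)/972] = -2*y**7/3 - 56*y**6/9 - 94*y**5/3 - 7960*y**4/81 - 50806*y**3/243 - 7960*y**2/27 - 2350*y/9 - 1000/9, which equals G'(y).

G(y) = (972 - (3*y**2 + 8*y + 15)**4)/972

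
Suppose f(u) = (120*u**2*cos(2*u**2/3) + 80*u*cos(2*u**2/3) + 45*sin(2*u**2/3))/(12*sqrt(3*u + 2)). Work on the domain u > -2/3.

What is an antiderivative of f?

f has the shape v'r + vr' for v = 5*sqrt(3*u + 2)/2 and r = sin(2*u**2/3) — it is the derivative of the product v*r.
Check: d/du[5*sqrt(3*u + 2)*sin(2*u**2/3)/2] = (120*u**2*cos(2*u**2/3) + 80*u*cos(2*u**2/3) + 45*sin(2*u**2/3))/(12*sqrt(3*u + 2)) = f(u).

An antiderivative is F(u) = 5*sqrt(3*u + 2)*sin(2*u**2/3)/2.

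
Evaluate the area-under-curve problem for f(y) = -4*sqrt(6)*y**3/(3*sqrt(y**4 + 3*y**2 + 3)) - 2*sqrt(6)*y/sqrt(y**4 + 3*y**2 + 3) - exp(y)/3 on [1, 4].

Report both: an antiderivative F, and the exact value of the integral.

Antiderivative: F(y) = -(2*sqrt(6)*sqrt(y**4 + 3*y**2 + 3) + exp(y))/3; value = -2*sqrt(1842)/3 - exp(4)/3 + exp(1)/3 + 2*sqrt(42)/3

Integrate term by term and add the pieces.
F(y) = -(2*sqrt(6)*sqrt(y**4 + 3*y**2 + 3) + exp(y))/3 is an antiderivative of f.
Check: d/dy[-(2*sqrt(6)*sqrt(y**4 + 3*y**2 + 3) + exp(y))/3] = (-4*sqrt(6)*y**3 - 6*sqrt(6)*y - sqrt(y**4 + 3*y**2 + 3)*exp(y))/(3*sqrt(y**4 + 3*y**2 + 3)), which equals f(y).
F(4) = -2*sqrt(1842)/3 - exp(4)/3; F(1) = -2*sqrt(42)/3 - exp(1)/3.
Integral = F(4) - F(1) = -2*sqrt(1842)/3 - exp(4)/3 + exp(1)/3 + 2*sqrt(42)/3.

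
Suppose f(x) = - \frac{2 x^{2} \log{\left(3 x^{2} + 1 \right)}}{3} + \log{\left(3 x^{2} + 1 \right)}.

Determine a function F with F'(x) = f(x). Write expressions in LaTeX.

Integrate term by term and add the pieces.
Check: d/dx[\frac{4 x^{3}}{27} - \frac{58 x}{27} + \left(- \frac{2 x^{3}}{9} + x\right) \log{\left(3 x^{2} + 1 \right)} + \frac{58 \sqrt{3} \operatorname{atan}{\left(\sqrt{3} x \right)}}{81}] = - \frac{2 x^{2} \log{\left(3 x^{2} + 1 \right)}}{3} + \log{\left(3 x^{2} + 1 \right)} = f(x).

An antiderivative is F(x) = \frac{4 x^{3}}{27} - \frac{58 x}{27} + \left(- \frac{2 x^{3}}{9} + x\right) \log{\left(3 x^{2} + 1 \right)} + \frac{58 \sqrt{3} \operatorname{atan}{\left(\sqrt{3} x \right)}}{81}.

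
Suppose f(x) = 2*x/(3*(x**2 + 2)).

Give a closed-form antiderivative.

The substitution u = x**2 + 2 works: f is exactly (dF/du)*(du/dx) for that inner function.
Check: d/dx[log(x**2 + 2)/3] = 2*x/(3*x**2 + 6), which equals f(x).

An antiderivative is F(x) = log(x**2 + 2)/3.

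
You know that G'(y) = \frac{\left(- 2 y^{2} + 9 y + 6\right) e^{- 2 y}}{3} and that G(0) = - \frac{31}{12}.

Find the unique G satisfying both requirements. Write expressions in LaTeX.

G(y) = \frac{\left(4 y^{2} - 14 y - 12 e^{2 y} - 19\right) e^{- 2 y}}{12}

G'(y) has the shape u'v + uv' for u = \frac{y^{2}}{3} - \frac{7 y}{6} - \frac{19}{12} and v = e^{- 2 y} — it is the derivative of the product u*v.
A general antiderivative is \frac{\left(4 y^{2} - 14 y - 19\right) e^{- 2 y}}{12} + C.
The condition gives C = - \frac{31}{12} - (- \frac{19}{12}) = -1.
So G(y) = \frac{\left(4 y^{2} - 14 y - 12 e^{2 y} - 19\right) e^{- 2 y}}{12}.
Check: d/dy[\frac{\left(4 y^{2} - 14 y - 12 e^{2 y} - 19\right) e^{- 2 y}}{12}] = \frac{\left(- 2 y^{2} + 9 y + 6\right) e^{- 2 y}}{3} = G'(y).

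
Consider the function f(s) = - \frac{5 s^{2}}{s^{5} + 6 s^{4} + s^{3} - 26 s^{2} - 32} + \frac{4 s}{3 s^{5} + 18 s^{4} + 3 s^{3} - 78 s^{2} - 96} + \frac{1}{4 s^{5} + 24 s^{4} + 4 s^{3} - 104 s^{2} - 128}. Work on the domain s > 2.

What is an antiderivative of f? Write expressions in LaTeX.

An antiderivative is F(s) = \frac{- 11849 s \log{\left(s - 2 \right)} + 15773 s \log{\left(s + 4 \right)} - 1962 s \log{\left(s^{2} + 1 \right)} - 17352 s \operatorname{atan}{\left(s \right)} - 47396 \log{\left(s - 2 \right)} + 63092 \log{\left(s + 4 \right)} - 7848 \log{\left(s^{2} + 1 \right)} - 69408 \operatorname{atan}{\left(s \right)} - 104142}{124848 s + 499392}.

Factor the denominator (12 \left(s - 2\right) \left(s + 4\right)^{2} \left(s^{2} + 1\right)) and decompose: f = - \frac{109 s + 482}{3468 \left(s^{2} + 1\right)} + \frac{15773}{124848 \left(s + 4\right)} + \frac{1021}{1224 \left(s + 4\right)^{2}} - \frac{41}{432 \left(s - 2\right)}; each piece integrates to a log, atan, or power term.
Check: d/ds[\frac{- 11849 s \log{\left(s - 2 \right)} + 15773 s \log{\left(s + 4 \right)} - 1962 s \log{\left(s^{2} + 1 \right)} - 17352 s \operatorname{atan}{\left(s \right)} - 47396 \log{\left(s - 2 \right)} + 63092 \log{\left(s + 4 \right)} - 7848 \log{\left(s^{2} + 1 \right)} - 69408 \operatorname{atan}{\left(s \right)} - 104142}{124848 s + 499392}] = \frac{- 60 s^{2} + 16 s + 3}{12 s^{5} + 72 s^{4} + 12 s^{3} - 312 s^{2} - 384}, which equals f(s).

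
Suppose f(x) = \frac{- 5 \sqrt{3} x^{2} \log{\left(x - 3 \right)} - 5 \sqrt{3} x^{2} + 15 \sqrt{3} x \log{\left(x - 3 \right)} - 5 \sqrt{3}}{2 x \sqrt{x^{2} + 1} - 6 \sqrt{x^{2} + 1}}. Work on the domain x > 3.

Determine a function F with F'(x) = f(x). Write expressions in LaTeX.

Recognize the product-rule pattern: f = u'v + uv' with u = - \frac{5 \sqrt{3 x^{2} + 3}}{2}, v = \log{\left(x - 3 \right)}, so integration by parts undoes it.
Check: d/dx[- \frac{5 \sqrt{3} \sqrt{x^{2} + 1} \log{\left(x - 3 \right)}}{2}] = \frac{- 5 \sqrt{3} x^{2} \log{\left(x - 3 \right)} - 5 \sqrt{3} x^{2} + 15 \sqrt{3} x \log{\left(x - 3 \right)} - 5 \sqrt{3}}{2 x \sqrt{x^{2} + 1} - 6 \sqrt{x^{2} + 1}} = f(x).

An antiderivative is F(x) = - \frac{5 \sqrt{3} \sqrt{x^{2} + 1} \log{\left(x - 3 \right)}}{2}.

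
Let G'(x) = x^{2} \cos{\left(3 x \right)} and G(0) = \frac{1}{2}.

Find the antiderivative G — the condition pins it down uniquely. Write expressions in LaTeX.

Whatever form G(x) takes, its d/dx must return the stated G'(x).
A general antiderivative is \frac{x^{2} \sin{\left(3 x \right)}}{3} + \frac{2 x \cos{\left(3 x \right)}}{9} - \frac{2 \sin{\left(3 x \right)}}{27} + C.
The condition gives C = \frac{1}{2} - (0) = \frac{1}{2}.
So G(x) = \frac{x^{2} \sin{\left(3 x \right)}}{3} + \frac{2 x \cos{\left(3 x \right)}}{9} - \frac{2 \sin{\left(3 x \right)}}{27} + \frac{1}{2}.
Check: d/dx[\frac{x^{2} \sin{\left(3 x \right)}}{3} + \frac{2 x \cos{\left(3 x \right)}}{9} - \frac{2 \sin{\left(3 x \right)}}{27} + \frac{1}{2}] = x^{2} \cos{\left(3 x \right)} = G'(x).

G(x) = \frac{x^{2} \sin{\left(3 x \right)}}{3} + \frac{2 x \cos{\left(3 x \right)}}{9} - \frac{2 \sin{\left(3 x \right)}}{27} + \frac{1}{2}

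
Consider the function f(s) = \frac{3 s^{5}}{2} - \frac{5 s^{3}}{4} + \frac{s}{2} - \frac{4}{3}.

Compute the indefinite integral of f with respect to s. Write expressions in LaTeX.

Integrate term by term and add the pieces.
Check: d/ds[\frac{s \left(12 s^{5} - 15 s^{3} + 12 s - 64\right)}{48}] = \frac{3 s^{5}}{2} - \frac{5 s^{3}}{4} + \frac{s}{2} - \frac{4}{3} = f(s).

F(s) = \frac{s \left(12 s^{5} - 15 s^{3} + 12 s - 64\right)}{48} + C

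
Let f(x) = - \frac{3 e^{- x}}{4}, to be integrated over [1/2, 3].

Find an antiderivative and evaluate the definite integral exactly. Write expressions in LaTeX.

Antiderivative: F(x) = \frac{3 e^{- x}}{4}; value = - \frac{3}{4 e^{\frac{1}{2}}} + \frac{3}{4 e^{3}}

A candidate is checked by its d/dx: the result must match f(x).
F(x) = \frac{3 e^{- x}}{4} is an antiderivative of f.
Check: d/dx[\frac{3 e^{- x}}{4}] = - \frac{3 e^{- x}}{4} = f(x).
F(3) = \frac{3}{4 e^{3}}; F(1/2) = \frac{3}{4 e^{\frac{1}{2}}}.
Integral = F(3) - F(1/2) = - \frac{3}{4 e^{\frac{1}{2}}} + \frac{3}{4 e^{3}}.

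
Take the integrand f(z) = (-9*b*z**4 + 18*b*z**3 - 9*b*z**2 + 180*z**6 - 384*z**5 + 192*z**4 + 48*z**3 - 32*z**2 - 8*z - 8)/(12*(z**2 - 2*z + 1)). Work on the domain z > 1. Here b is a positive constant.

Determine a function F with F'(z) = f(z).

An antiderivative is F(z) = (-3*b*z**3*(z - 1) + 36*z**5*(z - 1) - 6*z**4*(z - 1) - 12*z**3*(z - 1) + 4*z*(z - 1) - 24*z + 36)/(12*(z - 1)).

Differentiate the proposed F(z) back; it has to land on f(z) exactly.
Check: d/dz[(-3*b*z**3*(z - 1) + 36*z**5*(z - 1) - 6*z**4*(z - 1) - 12*z**3*(z - 1) + 4*z*(z - 1) - 24*z + 36)/(12*(z - 1))] = (-9*b*z**4 + 18*b*z**3 - 9*b*z**2 + 180*z**6 - 384*z**5 + 192*z**4 + 48*z**3 - 32*z**2 - 8*z - 8)/(12*z**2 - 24*z + 12), which equals f(z).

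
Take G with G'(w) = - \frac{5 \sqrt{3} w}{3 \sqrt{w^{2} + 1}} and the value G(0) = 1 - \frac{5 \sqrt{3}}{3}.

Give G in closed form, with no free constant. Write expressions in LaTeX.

G(w) = - \frac{5 \sqrt{3} \sqrt{w^{2} + 1}}{3} + 1

G'(w) matches the chain-rule pattern g'(h)*h' with inner function h(w) = 3 w^{2} + 3; substituting u = h(w) collapses the integral.
A general antiderivative is - \frac{5 \sqrt{3 w^{2} + 3}}{3} + C.
The condition gives C = 1 - \frac{5 \sqrt{3}}{3} - (- \frac{5 \sqrt{3}}{3}) = 1.
So G(w) = - \frac{5 \sqrt{3} \sqrt{w^{2} + 1}}{3} + 1.
Check: d/dw[- \frac{5 \sqrt{3} \sqrt{w^{2} + 1}}{3} + 1] = - \frac{5 \sqrt{3} w}{3 \sqrt{w^{2} + 1}} = G'(w).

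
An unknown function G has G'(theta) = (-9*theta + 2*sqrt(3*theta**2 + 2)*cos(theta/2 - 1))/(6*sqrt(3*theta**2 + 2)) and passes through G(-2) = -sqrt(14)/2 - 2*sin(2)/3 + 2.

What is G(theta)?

Any candidate G(theta) must reproduce the stated G'(theta) exactly.
A general antiderivative is -sqrt(3*theta**2 + 2)/2 + 2*sin(theta/2 - 1)/3 + C.
The condition gives C = -sqrt(14)/2 - 2*sin(2)/3 + 2 - (-sqrt(14)/2 - 2*sin(2)/3) = 2.
So G(theta) = -sqrt(3*theta**2 + 2)/2 + 2*sin(theta/2 - 1)/3 + 2.
Check: d/dtheta[-sqrt(3*theta**2 + 2)/2 + 2*sin(theta/2 - 1)/3 + 2] = (-9*theta + 2*sqrt(3*theta**2 + 2)*cos(theta/2 - 1))/(6*sqrt(3*theta**2 + 2)) = G'(theta).

G(theta) = -sqrt(3*theta**2 + 2)/2 + 2*sin(theta/2 - 1)/3 + 2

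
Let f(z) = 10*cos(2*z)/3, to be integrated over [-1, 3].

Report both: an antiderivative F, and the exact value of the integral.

Antiderivative: F(z) = 5*sin(2*z)/3; value = 5*sin(6)/3 + 5*sin(2)/3

Recover f(z) by differentiating a candidate F(z); any mismatch rules it out.
F(z) = 5*sin(2*z)/3 is an antiderivative of f.
Check: d/dz[5*sin(2*z)/3] = 10*cos(2*z)/3 = f(z).
F(3) = 5*sin(6)/3; F(-1) = -5*sin(2)/3.
Integral = F(3) - F(-1) = 5*sin(6)/3 + 5*sin(2)/3.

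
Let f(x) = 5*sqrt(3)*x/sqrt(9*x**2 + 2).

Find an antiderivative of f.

An antiderivative is F(x) = 5*sqrt(3)*sqrt(9*x**2 + 2)/9.

The substitution u = 3*x**2 + 2/3 works: f is exactly (dF/du)*(du/dx) for that inner function.
Check: d/dx[5*sqrt(3)*sqrt(9*x**2 + 2)/9] = 5*sqrt(3)*x/sqrt(9*x**2 + 2) = f(x).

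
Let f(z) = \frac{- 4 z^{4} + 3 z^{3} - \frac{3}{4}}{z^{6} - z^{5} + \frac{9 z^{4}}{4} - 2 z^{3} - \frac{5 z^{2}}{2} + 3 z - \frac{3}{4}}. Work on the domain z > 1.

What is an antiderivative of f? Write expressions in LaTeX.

Factor the denominator (\left(z - 1\right) \left(z + 1\right) \left(2 z - 1\right)^{2} \left(z^{2} + 3\right)) and decompose: f = \frac{3 \left(64 z - 683\right)}{676 \left(z^{2} + 3\right)} + \frac{488}{1521 \left(2 z - 1\right)} + \frac{40}{39 \left(2 z - 1\right)^{2}} + \frac{31}{72 \left(z + 1\right)} - \frac{7}{8 \left(z - 1\right)}; each piece integrates to a log, atan, or power term.
Check: d/dz[\frac{- 21294 z \log{\left(z - 1 \right)} + 3904 z \log{\left(z - \frac{1}{2} \right)} + 10478 z \log{\left(z + 1 \right)} + 3456 z \log{\left(z^{2} + 3 \right)} - 24588 \sqrt{3} z \operatorname{atan}{\left(\frac{\sqrt{3} z}{3} \right)} + 10647 \log{\left(z - 1 \right)} - 1952 \log{\left(z - \frac{1}{2} \right)} - 5239 \log{\left(z + 1 \right)} - 1728 \log{\left(z^{2} + 3 \right)} + 12294 \sqrt{3} \operatorname{atan}{\left(\frac{\sqrt{3} z}{3} \right)} - 6240}{24336 z - 12168}] = \frac{- 16 z^{4} + 12 z^{3} - 3}{4 z^{6} - 4 z^{5} + 9 z^{4} - 8 z^{3} - 10 z^{2} + 12 z - 3}, which equals f(z).

An antiderivative is F(z) = \frac{- 21294 z \log{\left(z - 1 \right)} + 3904 z \log{\left(z - \frac{1}{2} \right)} + 10478 z \log{\left(z + 1 \right)} + 3456 z \log{\left(z^{2} + 3 \right)} - 24588 \sqrt{3} z \operatorname{atan}{\left(\frac{\sqrt{3} z}{3} \right)} + 10647 \log{\left(z - 1 \right)} - 1952 \log{\left(z - \frac{1}{2} \right)} - 5239 \log{\left(z + 1 \right)} - 1728 \log{\left(z^{2} + 3 \right)} + 12294 \sqrt{3} \operatorname{atan}{\left(\frac{\sqrt{3} z}{3} \right)} - 6240}{24336 z - 12168}.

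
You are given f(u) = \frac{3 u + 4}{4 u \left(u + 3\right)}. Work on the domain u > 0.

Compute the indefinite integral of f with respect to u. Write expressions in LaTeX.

F(u) = \frac{4 \log{\left(u \right)} + 5 \log{\left(u + 3 \right)}}{12} + C

The denominator factors as 4 u \left(u + 3\right); partial fractions split f into directly integrable pieces: \frac{5}{12 \left(u + 3\right)} + \frac{1}{3 u}.
Check: d/du[\frac{4 \log{\left(u \right)} + 5 \log{\left(u + 3 \right)}}{12}] = \frac{3 u + 4}{4 u^{2} + 12 u}, which equals f(u).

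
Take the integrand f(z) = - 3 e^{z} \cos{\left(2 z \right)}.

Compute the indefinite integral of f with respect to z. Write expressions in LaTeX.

F(z) = - \frac{6 e^{z} \sin{\left(2 z \right)}}{5} - \frac{3 e^{z} \cos{\left(2 z \right)}}{5} + C

Whatever form F(z) takes, F'(z) = f(z) is non-negotiable.
Check: d/dz[- \frac{6 e^{z} \sin{\left(2 z \right)}}{5} - \frac{3 e^{z} \cos{\left(2 z \right)}}{5}] = - 3 e^{z} \cos{\left(2 z \right)} = f(z).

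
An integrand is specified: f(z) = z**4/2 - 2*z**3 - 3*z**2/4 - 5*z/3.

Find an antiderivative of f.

An antiderivative is F(z) = z**2*(6*z**3 - 30*z**2 - 15*z - 50)/60.

The integrand splits into summands that can be handled one at a time.
Check: d/dz[z**2*(6*z**3 - 30*z**2 - 15*z - 50)/60] = z**4/2 - 2*z**3 - 3*z**2/4 - 5*z/3 = f(z).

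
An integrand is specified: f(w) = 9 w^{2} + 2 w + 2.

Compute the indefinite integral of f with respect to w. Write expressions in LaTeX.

F(w) = 3 w^{3} + w^{2} + 2 w + C

The integrand splits into summands that can be handled one at a time.
Check: d/dw[3 w^{3} + w^{2} + 2 w] = 9 w^{2} + 2 w + 2 = f(w).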